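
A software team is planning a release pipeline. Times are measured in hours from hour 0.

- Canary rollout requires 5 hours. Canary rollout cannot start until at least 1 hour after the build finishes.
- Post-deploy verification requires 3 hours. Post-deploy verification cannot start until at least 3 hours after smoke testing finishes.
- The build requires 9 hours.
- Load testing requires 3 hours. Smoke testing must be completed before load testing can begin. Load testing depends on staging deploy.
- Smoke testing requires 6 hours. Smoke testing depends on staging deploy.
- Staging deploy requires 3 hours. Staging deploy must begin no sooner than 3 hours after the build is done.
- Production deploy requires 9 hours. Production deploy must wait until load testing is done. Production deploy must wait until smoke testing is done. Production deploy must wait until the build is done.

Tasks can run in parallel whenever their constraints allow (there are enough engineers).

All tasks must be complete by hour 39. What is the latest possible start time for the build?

Production deploy has no dependents, so it just needs to finish by hour 39. Starting by 39 − 9 = hour 30 achieves that.
Load testing has to be done before production deploy (must start by hour 30). That means finishing by hour 30, i.e. starting by 30 − 3 = hour 27.
Post-deploy verification has no dependents, so it just needs to finish by hour 39. Starting by 39 − 3 = hour 36 achieves that.
Smoke testing has several dependents: load testing (must start by hour 27); production deploy (must start by hour 30); post-deploy verification (must start by hour 36, minus 3-hour gap → hour 33). The earliest of those limits is hour 27, so smoke testing must start by 27 − 6 = hour 21.
For staging deploy: smoke testing (must start by hour 21); load testing (must start by hour 27). The most restrictive is hour 21; with a 3-hour duration, staging deploy must start by hour 18.
Nothing follows canary rollout; the deadline of hour 39 is its only limit. It must start by 39 − 5 = hour 34.
The build feeds staging deploy (must start by hour 18, minus 3-hour gap → hour 15); canary rollout (must start by hour 34, minus 1-hour gap → hour 33); production deploy (must start by hour 30). Taking the minimum, the build must finish by hour 15 and start by 15 − 9 = hour 6.

6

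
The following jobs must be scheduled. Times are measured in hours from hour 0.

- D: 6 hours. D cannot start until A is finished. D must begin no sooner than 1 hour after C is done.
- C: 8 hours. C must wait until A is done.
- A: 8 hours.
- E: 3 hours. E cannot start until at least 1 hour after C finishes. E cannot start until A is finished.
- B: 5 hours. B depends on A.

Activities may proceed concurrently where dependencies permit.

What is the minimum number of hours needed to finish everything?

23

Nothing blocks A, so it runs from hour 0 to hour 8.
After A (finishes hour 8), C can start at hour 8 and finishes at hour 16.
E has to wait for C (finishes hour 16, plus 1-hour gap → hour 17); A (finishes hour 8). The latest of these is hour 17, so E runs hour 17 to 17 + 3 = hour 20.
D has to wait for A (finishes hour 8); C (finishes hour 16, plus 1-hour gap → hour 17). The latest of these is hour 17, so D runs hour 17 to 17 + 6 = hour 23.
B cannot begin until A (finishes hour 8). It runs from hour 8 to 8 + 5 = hour 13.
All tasks are finished once the last one completes. Finish times: A at 8, B at 13, C at 16, D at 23, E at 20. The latest is hour 23.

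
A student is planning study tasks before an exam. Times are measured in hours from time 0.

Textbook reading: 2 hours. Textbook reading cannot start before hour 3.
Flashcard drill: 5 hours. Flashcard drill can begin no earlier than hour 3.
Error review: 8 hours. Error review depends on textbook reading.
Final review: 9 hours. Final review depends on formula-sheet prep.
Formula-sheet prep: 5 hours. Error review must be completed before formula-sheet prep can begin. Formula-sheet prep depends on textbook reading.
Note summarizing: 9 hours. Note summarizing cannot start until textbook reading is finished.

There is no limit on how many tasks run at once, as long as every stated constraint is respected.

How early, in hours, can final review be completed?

After its own release at hour 3, textbook reading can start at hour 3 and finishes at hour 5.
Error review cannot begin until textbook reading (finishes hour 5). It runs from hour 5 to 5 + 8 = hour 13.
Formula-sheet prep has to wait for error review (finishes hour 13); textbook reading (finishes hour 5). The latest of these is hour 13, so formula-sheet prep runs hour 13 to 13 + 5 = hour 18.
Final review cannot begin until formula-sheet prep (finishes hour 18). It runs from hour 18 to 18 + 9 = hour 27.

27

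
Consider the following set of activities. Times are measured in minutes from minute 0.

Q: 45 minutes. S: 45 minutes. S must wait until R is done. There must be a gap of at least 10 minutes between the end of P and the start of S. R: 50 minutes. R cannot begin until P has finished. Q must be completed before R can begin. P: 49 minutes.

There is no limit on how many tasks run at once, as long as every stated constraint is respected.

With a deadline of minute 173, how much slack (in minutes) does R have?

Nothing blocks Q, so it runs from minute 0 to minute 45.
P has no prerequisites, so it starts at minute 0 and finishes at minute 49.
R needs all of P (finishes minute 49); Q (finishes minute 45). That puts its earliest start at minute 49; it finishes at 49 + 50 = minute 99.

Working backward from the deadline:
Nothing follows S; the deadline of minute 173 is its only limit. It must start by 173 − 45 = minute 128.
Since S (must start by minute 128) depends on it, R must finish by minute 128. Backing off its 50-minute duration gives a latest start of minute 78.
So R can start as early as minute 49 and as late as minute 78, giving 78 − 49 = 29 minutes of slack.

29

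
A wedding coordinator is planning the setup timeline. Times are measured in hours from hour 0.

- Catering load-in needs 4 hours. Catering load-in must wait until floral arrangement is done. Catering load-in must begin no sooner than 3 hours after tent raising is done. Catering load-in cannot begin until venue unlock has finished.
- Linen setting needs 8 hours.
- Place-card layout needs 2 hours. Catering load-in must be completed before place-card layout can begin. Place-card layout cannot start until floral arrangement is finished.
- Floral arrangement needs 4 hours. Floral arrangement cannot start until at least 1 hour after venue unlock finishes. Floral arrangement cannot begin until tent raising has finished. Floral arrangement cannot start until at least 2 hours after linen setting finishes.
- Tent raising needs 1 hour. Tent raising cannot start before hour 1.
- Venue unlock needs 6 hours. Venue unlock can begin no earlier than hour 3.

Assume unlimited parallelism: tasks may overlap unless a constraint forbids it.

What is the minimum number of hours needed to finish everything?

20

Nothing blocks linen setting, so it runs from hour 0 to hour 8.
After its own release at hour 1, tent raising can start at hour 1 and finishes at hour 2.
Venue unlock waits on its own release at hour 3, so it starts at hour 3 and finishes at 3 + 6 = hour 9.
Floral arrangement cannot start until venue unlock (finishes hour 9, plus 1-hour gap → hour 10); tent raising (finishes hour 2); linen setting (finishes hour 8, plus 2-hour gap → hour 10). The controlling bound is hour 10, so floral arrangement finishes at 10 + 4 = hour 14.
Catering load-in has to wait for floral arrangement (finishes hour 14); tent raising (finishes hour 2, plus 3-hour gap → hour 5); venue unlock (finishes hour 9). The latest of these is hour 14, so catering load-in runs hour 14 to 14 + 4 = hour 18.
Place-card layout has to wait for catering load-in (finishes hour 18); floral arrangement (finishes hour 14). The latest of these is hour 18, so place-card layout runs hour 18 to 18 + 2 = hour 20.
All tasks are finished once the last one completes. Finish times: Venue unlock at 9, Tent raising at 2, Linen setting at 8, Floral arrangement at 14, Catering load-in at 18, Place-card layout at 20. The latest is hour 20.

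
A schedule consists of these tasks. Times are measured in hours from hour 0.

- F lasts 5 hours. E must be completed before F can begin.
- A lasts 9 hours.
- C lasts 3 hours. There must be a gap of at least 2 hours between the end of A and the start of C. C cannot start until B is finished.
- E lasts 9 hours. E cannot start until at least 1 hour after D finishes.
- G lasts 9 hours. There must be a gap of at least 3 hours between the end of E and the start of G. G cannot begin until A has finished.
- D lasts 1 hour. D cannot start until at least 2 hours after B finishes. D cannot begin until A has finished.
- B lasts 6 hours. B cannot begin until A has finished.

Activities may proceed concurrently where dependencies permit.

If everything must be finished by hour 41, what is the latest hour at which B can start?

10

Nothing follows C; the deadline of hour 41 is its only limit. It must start by 41 − 3 = hour 38.
F must finish by hour 41; it takes 5 hours, so it must start by 41 − 5 = hour 36.
G must finish by hour 41; it takes 9 hours, so it must start by 41 − 9 = hour 32.
For E: F (must start by hour 36); G (must start by hour 32, minus 3-hour gap → hour 29). The most restrictive is hour 29; with a 9-hour duration, E must start by hour 20.
Since E (must start by hour 20, minus 1-hour gap → hour 19) depends on it, D must finish by hour 19. Backing off its 1-hour duration gives a latest start of hour 18.
B must finish in time for C (must start by hour 38); D (must start by hour 18, minus 2-hour gap → hour 16). The tightest is hour 16, so B must start by 16 − 6 = hour 10.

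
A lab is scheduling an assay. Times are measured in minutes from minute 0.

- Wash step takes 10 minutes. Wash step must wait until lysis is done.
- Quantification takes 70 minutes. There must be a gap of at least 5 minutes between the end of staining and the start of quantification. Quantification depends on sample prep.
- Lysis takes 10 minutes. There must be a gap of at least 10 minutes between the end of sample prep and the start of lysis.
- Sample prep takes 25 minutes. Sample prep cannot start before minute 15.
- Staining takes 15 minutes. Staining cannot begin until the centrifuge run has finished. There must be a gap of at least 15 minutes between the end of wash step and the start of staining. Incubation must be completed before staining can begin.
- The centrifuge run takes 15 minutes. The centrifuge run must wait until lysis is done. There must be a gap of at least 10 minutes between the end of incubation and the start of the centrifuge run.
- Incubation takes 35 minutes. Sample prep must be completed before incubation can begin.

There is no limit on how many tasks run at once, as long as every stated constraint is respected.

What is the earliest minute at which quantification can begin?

Sample prep cannot begin until its own release at minute 15. It runs from minute 15 to 15 + 25 = minute 40.
After sample prep (finishes minute 40), incubation can start at minute 40 and finishes at minute 75.
Lysis cannot begin until sample prep (finishes minute 40, plus 10-minute gap → minute 50). It runs from minute 50 to 50 + 10 = minute 60.
Wash step cannot begin until lysis (finishes minute 60). It runs from minute 60 to 60 + 10 = minute 70.
The centrifuge run needs all of lysis (finishes minute 60); incubation (finishes minute 75, plus 10-minute gap → minute 85). That puts its earliest start at minute 85; it finishes at 85 + 15 = minute 100.
Staining has to wait for the centrifuge run (finishes minute 100); wash step (finishes minute 70, plus 15-minute gap → minute 85); incubation (finishes minute 75). The latest of these is minute 100, so staining runs minute 100 to 100 + 15 = minute 115.
Quantification waits on staining (finishes minute 115, plus 5-minute gap → minute 120); sample prep (finishes minute 40). The latest of these is minute 120, which is the earliest quantification can start.

120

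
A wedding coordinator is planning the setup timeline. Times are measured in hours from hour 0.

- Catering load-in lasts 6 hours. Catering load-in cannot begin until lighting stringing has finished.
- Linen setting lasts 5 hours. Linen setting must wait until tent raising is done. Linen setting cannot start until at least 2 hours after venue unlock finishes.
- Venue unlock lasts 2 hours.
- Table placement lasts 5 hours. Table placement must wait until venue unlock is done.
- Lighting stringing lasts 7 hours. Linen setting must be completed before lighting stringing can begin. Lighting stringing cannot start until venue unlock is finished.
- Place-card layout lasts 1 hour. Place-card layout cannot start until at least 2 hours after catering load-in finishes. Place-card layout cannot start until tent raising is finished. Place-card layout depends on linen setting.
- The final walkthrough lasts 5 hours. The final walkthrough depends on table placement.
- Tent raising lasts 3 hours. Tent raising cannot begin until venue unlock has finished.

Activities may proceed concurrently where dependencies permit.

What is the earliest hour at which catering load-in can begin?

17

Nothing blocks venue unlock, so it runs from hour 0 to hour 2.
After venue unlock (finishes hour 2), tent raising can start at hour 2 and finishes at hour 5.
Linen setting needs all of tent raising (finishes hour 5); venue unlock (finishes hour 2, plus 2-hour gap → hour 4). That puts its earliest start at hour 5; it finishes at 5 + 5 = hour 10.
Lighting stringing needs all of linen setting (finishes hour 10); venue unlock (finishes hour 2). That puts its earliest start at hour 10; it finishes at 10 + 7 = hour 17.
Catering load-in waits on lighting stringing (finishes hour 17), so the earliest it can start is hour 17.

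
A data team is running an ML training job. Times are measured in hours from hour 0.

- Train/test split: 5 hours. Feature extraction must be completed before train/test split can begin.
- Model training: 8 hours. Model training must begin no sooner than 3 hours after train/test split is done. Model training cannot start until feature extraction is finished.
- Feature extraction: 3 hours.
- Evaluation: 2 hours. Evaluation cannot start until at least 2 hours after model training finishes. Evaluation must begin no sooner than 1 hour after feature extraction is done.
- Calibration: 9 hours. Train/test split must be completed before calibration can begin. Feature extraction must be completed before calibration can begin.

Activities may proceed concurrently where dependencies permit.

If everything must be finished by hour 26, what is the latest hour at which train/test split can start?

6

Nothing follows evaluation; the deadline of hour 26 is its only limit. It must start by 26 − 2 = hour 24.
Since evaluation (must start by hour 24, minus 2-hour gap → hour 22) depends on it, model training must finish by hour 22. Backing off its 8-hour duration gives a latest start of hour 14.
To finish by hour 26, calibration (duration 9) must start no later than hour 17.
For train/test split: model training (must start by hour 14, minus 3-hour gap → hour 11); calibration (must start by hour 17). The most restrictive is hour 11; with a 5-hour duration, train/test split must start by hour 6.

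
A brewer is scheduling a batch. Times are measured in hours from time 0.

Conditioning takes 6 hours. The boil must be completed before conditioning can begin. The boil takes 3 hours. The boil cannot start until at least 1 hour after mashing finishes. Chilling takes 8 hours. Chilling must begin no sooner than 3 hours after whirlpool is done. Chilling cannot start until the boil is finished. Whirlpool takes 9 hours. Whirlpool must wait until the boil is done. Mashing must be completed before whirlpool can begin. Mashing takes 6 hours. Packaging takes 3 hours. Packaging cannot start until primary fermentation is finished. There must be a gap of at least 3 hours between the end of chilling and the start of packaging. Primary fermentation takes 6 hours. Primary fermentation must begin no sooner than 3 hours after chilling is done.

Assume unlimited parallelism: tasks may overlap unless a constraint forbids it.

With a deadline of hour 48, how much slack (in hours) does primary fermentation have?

6

Nothing blocks mashing, so it runs from hour 0 to hour 6.
The boil waits on mashing (finishes hour 6, plus 1-hour gap → hour 7), so it starts at hour 7 and finishes at 7 + 3 = hour 10.
For whirlpool: the boil (finishes hour 10); mashing (finishes hour 6). Taking the maximum gives a start of hour 10, and it finishes at 10 + 9 = hour 19.
Chilling needs all of whirlpool (finishes hour 19, plus 3-hour gap → hour 22); the boil (finishes hour 10). That puts its earliest start at hour 22; it finishes at 22 + 8 = hour 30.
After chilling (finishes hour 30, plus 3-hour gap → hour 33), primary fermentation can start at hour 33 and finishes at hour 39.

Working backward from the deadline:
Packaging must finish by hour 48; it takes 3 hours, so it must start by 48 − 3 = hour 45.
Primary fermentation feeds into packaging (must start by hour 45); so primary fermentation must finish by hour 45 and therefore start by hour 39.
So primary fermentation can start as early as hour 33 and as late as hour 39, giving 39 − 33 = 6 hours of slack.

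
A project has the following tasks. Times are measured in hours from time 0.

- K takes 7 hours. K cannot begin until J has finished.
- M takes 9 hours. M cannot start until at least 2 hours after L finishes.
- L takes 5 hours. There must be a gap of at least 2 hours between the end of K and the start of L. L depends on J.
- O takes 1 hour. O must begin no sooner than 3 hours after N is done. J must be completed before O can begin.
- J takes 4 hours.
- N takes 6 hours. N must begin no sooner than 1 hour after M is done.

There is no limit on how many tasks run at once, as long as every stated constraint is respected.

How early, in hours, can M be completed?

29

J can start immediately at hour 0; it finishes at hour 4.
K cannot begin until J (finishes hour 4). It runs from hour 4 to 4 + 7 = hour 11.
L cannot start until K (finishes hour 11, plus 2-hour gap → hour 13); J (finishes hour 4). The controlling bound is hour 13, so L finishes at 13 + 5 = hour 18.
After L (finishes hour 18, plus 2-hour gap → hour 20), M can start at hour 20 and finishes at hour 29.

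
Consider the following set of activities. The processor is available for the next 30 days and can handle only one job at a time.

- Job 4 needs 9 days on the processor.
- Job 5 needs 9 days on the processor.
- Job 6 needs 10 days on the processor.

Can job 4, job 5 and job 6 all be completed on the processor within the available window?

Running back to back, the jobs need 9 + 9 + 10 = 28 days on the processor.
Since 28 ≤ 30, they fit within the window.

Yes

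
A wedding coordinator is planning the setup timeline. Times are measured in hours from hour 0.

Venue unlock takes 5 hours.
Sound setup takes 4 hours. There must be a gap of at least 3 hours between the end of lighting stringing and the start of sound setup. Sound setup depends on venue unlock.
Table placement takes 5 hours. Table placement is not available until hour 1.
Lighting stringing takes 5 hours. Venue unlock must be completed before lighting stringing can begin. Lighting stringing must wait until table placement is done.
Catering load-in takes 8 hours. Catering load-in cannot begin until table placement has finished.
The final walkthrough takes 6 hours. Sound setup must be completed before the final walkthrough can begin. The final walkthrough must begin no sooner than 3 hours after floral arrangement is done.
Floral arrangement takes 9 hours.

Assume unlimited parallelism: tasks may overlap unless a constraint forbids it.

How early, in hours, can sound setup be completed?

18

After its own release at hour 1, table placement can start at hour 1 and finishes at hour 6.
Venue unlock has no prerequisites, so it starts at hour 0 and finishes at hour 5.
Lighting stringing cannot start until venue unlock (finishes hour 5); table placement (finishes hour 6). The controlling bound is hour 6, so lighting stringing finishes at 6 + 5 = hour 11.
Sound setup needs all of lighting stringing (finishes hour 11, plus 3-hour gap → hour 14); venue unlock (finishes hour 5). That puts its earliest start at hour 14; it finishes at 14 + 4 = hour 18.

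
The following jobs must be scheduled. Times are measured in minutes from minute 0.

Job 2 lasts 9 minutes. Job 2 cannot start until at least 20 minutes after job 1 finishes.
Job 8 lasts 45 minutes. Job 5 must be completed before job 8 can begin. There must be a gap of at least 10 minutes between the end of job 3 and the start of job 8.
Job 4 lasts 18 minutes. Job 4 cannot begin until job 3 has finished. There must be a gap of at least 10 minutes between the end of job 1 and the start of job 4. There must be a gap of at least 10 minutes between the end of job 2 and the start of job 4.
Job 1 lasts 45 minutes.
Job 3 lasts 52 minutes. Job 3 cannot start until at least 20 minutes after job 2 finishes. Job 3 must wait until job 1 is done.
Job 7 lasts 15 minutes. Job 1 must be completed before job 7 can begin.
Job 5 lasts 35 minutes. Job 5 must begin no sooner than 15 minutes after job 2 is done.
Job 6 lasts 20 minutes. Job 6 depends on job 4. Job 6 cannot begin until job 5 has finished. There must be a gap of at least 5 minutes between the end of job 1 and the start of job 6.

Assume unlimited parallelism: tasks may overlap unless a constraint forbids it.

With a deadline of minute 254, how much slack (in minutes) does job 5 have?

Job 1 can start immediately at minute 0; it finishes at minute 45.
After job 1 (finishes minute 45, plus 20-minute gap → minute 65), job 2 can start at minute 65 and finishes at minute 74.
Job 5 cannot begin until job 2 (finishes minute 74, plus 15-minute gap → minute 89). It runs from minute 89 to 89 + 35 = minute 124.

Working backward from the deadline:
To finish by minute 254, job 6 (duration 20) must start no later than minute 234.
Nothing follows job 8; the deadline of minute 254 is its only limit. It must start by 254 − 45 = minute 209.
Job 5 has several dependents: job 6 (must start by minute 234); job 8 (must start by minute 209). The earliest of those limits is minute 209, so job 5 must start by 209 − 35 = minute 174.
So job 5 can start as early as minute 89 and as late as minute 174, giving 174 − 89 = 85 minutes of slack.

85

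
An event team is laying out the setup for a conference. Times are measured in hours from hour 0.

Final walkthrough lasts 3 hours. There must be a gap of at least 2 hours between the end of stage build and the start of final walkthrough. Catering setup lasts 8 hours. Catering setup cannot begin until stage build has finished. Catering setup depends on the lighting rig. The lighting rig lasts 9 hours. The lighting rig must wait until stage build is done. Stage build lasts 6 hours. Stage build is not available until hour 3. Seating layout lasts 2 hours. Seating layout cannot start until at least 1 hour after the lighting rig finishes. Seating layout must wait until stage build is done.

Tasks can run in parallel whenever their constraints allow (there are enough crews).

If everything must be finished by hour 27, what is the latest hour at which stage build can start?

Seating layout must finish by hour 27; it takes 2 hours, so it must start by 27 − 2 = hour 25.
Nothing follows catering setup; the deadline of hour 27 is its only limit. It must start by 27 − 8 = hour 19.
The lighting rig must finish in time for seating layout (must start by hour 25, minus 1-hour gap → hour 24); catering setup (must start by hour 19). The tightest is hour 19, so the lighting rig must start by 19 − 9 = hour 10.
To finish by hour 27, final walkthrough (duration 3) must start no later than hour 24.
For stage build: the lighting rig (must start by hour 10); seating layout (must start by hour 25); catering setup (must start by hour 19); final walkthrough (must start by hour 24, minus 2-hour gap → hour 22). The most restrictive is hour 10; with a 6-hour duration, stage build must start by hour 4.

4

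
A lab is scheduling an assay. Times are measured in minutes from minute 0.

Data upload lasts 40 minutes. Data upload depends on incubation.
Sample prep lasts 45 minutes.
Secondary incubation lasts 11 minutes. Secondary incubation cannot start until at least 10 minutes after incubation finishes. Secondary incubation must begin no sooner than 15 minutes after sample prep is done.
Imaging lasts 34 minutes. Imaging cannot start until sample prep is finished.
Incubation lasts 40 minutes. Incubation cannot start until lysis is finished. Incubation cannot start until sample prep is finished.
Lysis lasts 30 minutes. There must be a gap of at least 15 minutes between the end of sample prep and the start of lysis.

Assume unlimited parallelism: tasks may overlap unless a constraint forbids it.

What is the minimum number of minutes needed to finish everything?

170

Sample prep can start immediately at minute 0; it finishes at minute 45.
Imaging waits on sample prep (finishes minute 45), so it starts at minute 45 and finishes at 45 + 34 = minute 79.
Lysis waits on sample prep (finishes minute 45, plus 15-minute gap → minute 60), so it starts at minute 60 and finishes at 60 + 30 = minute 90.
Incubation needs all of lysis (finishes minute 90); sample prep (finishes minute 45). That puts its earliest start at minute 90; it finishes at 90 + 40 = minute 130.
Data upload waits on incubation (finishes minute 130), so it starts at minute 130 and finishes at 130 + 40 = minute 170.
Secondary incubation has to wait for incubation (finishes minute 130, plus 10-minute gap → minute 140); sample prep (finishes minute 45, plus 15-minute gap → minute 60). The latest of these is minute 140, so secondary incubation runs minute 140 to 140 + 11 = minute 151.
All tasks are finished once the last one completes. Finish times: Sample prep at 45, Lysis at 90, Incubation at 130, Secondary incubation at 151, Imaging at 79, Data upload at 170. The latest is minute 170.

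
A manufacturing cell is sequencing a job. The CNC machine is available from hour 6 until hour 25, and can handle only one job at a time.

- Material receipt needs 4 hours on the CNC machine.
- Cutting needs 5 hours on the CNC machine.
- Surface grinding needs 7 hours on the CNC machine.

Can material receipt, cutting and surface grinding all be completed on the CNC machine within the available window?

The CNC machine window is 25 − 6 = 19 hours.
Running back to back, the jobs need 4 + 5 + 7 = 16 hours on the CNC machine.
Since 16 ≤ 19, they fit within the window.

Yes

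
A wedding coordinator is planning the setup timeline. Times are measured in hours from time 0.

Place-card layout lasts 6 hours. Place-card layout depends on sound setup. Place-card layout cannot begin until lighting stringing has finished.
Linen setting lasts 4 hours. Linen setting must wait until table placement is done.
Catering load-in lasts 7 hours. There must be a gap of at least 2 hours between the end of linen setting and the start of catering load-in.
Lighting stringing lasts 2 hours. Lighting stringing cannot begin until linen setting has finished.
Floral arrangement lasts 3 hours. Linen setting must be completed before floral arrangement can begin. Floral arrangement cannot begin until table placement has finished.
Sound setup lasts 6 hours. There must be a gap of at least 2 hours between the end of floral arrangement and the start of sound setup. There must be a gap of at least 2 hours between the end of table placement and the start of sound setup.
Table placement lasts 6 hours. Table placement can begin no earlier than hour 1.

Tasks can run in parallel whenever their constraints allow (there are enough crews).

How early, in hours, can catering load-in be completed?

Table placement waits on its own release at hour 1, so it starts at hour 1 and finishes at 1 + 6 = hour 7.
After table placement (finishes hour 7), linen setting can start at hour 7 and finishes at hour 11.
Catering load-in waits on linen setting (finishes hour 11, plus 2-hour gap → hour 13), so it starts at hour 13 and finishes at 13 + 7 = hour 20.

20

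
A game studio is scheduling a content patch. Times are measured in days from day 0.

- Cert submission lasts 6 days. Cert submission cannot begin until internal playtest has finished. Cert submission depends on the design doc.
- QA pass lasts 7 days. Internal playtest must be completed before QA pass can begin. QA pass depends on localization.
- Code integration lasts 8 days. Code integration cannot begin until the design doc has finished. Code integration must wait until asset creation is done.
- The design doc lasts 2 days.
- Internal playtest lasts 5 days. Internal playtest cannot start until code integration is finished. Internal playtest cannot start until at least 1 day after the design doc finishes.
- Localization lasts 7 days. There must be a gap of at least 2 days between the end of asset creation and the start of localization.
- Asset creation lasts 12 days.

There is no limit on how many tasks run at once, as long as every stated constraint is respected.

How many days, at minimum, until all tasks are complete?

Nothing blocks asset creation, so it runs from day 0 to day 12.
Localization waits on asset creation (finishes day 12, plus 2-day gap → day 14), so it starts at day 14 and finishes at 14 + 7 = day 21.
The design doc has no prerequisites, so it starts at day 0 and finishes at day 2.
Code integration has to wait for the design doc (finishes day 2); asset creation (finishes day 12). The latest of these is day 12, so code integration runs day 12 to 12 + 8 = day 20.
Internal playtest needs all of code integration (finishes day 20); the design doc (finishes day 2, plus 1-day gap → day 3). That puts its earliest start at day 20; it finishes at 20 + 5 = day 25.
Cert submission needs all of internal playtest (finishes day 25); the design doc (finishes day 2). That puts its earliest start at day 25; it finishes at 25 + 6 = day 31.
QA pass cannot start until internal playtest (finishes day 25); localization (finishes day 21). The controlling bound is day 25, so QA pass finishes at 25 + 7 = day 32.
All tasks are finished once the last one completes. Finish times: The design doc at 2, Asset creation at 12, Code integration at 20, Internal playtest at 25, Localization at 21, QA pass at 32, Cert submission at 31. The latest is day 32.

32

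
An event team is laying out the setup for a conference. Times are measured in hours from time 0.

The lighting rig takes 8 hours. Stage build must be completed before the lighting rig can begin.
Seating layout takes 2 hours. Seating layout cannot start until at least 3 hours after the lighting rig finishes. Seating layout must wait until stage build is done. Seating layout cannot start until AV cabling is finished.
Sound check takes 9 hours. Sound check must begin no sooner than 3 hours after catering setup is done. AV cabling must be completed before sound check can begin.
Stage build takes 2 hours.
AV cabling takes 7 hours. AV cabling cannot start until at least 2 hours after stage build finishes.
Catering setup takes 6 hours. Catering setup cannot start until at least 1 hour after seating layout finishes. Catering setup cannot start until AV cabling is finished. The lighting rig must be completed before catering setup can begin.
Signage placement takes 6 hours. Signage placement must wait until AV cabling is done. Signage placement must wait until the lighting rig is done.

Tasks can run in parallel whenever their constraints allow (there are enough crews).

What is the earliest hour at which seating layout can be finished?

15

Stage build has no prerequisites, so it starts at hour 0 and finishes at hour 2.
After stage build (finishes hour 2, plus 2-hour gap → hour 4), AV cabling can start at hour 4 and finishes at hour 11.
After stage build (finishes hour 2), the lighting rig can start at hour 2 and finishes at hour 10.
For seating layout: the lighting rig (finishes hour 10, plus 3-hour gap → hour 13); stage build (finishes hour 2); AV cabling (finishes hour 11). Taking the maximum gives a start of hour 13, and it finishes at 13 + 2 = hour 15.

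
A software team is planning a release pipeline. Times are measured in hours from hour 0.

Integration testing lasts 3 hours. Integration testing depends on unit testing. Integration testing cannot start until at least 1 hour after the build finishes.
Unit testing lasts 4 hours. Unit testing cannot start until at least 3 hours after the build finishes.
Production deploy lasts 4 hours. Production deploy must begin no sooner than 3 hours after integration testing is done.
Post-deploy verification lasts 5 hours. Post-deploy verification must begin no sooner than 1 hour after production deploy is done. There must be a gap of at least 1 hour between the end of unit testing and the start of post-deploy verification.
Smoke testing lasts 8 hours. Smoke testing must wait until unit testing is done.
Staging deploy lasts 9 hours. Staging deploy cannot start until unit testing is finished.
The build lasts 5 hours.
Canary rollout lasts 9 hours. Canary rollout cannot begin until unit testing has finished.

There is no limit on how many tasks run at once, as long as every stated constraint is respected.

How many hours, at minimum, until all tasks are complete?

28

The build has no prerequisites, so it starts at hour 0 and finishes at hour 5.
Unit testing waits on the build (finishes hour 5, plus 3-hour gap → hour 8), so it starts at hour 8 and finishes at 8 + 4 = hour 12.
After unit testing (finishes hour 12), canary rollout can start at hour 12 and finishes at hour 21.
Smoke testing cannot begin until unit testing (finishes hour 12). It runs from hour 12 to 12 + 8 = hour 20.
After unit testing (finishes hour 12), staging deploy can start at hour 12 and finishes at hour 21.
Integration testing needs all of unit testing (finishes hour 12); the build (finishes hour 5, plus 1-hour gap → hour 6). That puts its earliest start at hour 12; it finishes at 12 + 3 = hour 15.
Production deploy waits on integration testing (finishes hour 15, plus 3-hour gap → hour 18), so it starts at hour 18 and finishes at 18 + 4 = hour 22.
Post-deploy verification needs all of production deploy (finishes hour 22, plus 1-hour gap → hour 23); unit testing (finishes hour 12, plus 1-hour gap → hour 13). That puts its earliest start at hour 23; it finishes at 23 + 5 = hour 28.
All tasks are finished once the last one completes. Finish times: The build at 5, Unit testing at 12, Integration testing at 15, Staging deploy at 21, Smoke testing at 20, Canary rollout at 21, Production deploy at 22, Post-deploy verification at 28. The latest is hour 28.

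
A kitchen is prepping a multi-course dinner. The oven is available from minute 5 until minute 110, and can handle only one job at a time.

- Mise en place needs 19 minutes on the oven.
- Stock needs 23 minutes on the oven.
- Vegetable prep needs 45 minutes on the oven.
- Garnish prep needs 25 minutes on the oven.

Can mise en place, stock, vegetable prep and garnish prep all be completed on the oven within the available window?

No

The oven window is 110 − 5 = 105 minutes.
Running back to back, the jobs need 19 + 23 + 45 + 25 = 112 minutes on the oven.
Since 112 > 105, they cannot all fit.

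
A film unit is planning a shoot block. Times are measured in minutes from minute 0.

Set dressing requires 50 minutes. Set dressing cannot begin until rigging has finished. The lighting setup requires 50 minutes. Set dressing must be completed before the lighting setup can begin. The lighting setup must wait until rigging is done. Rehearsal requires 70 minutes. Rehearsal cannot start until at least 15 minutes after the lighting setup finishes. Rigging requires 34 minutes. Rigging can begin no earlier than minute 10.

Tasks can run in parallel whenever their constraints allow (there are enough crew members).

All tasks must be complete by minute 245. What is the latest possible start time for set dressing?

60

To finish by minute 245, rehearsal (duration 70) must start no later than minute 175.
Since rehearsal (must start by minute 175, minus 15-minute gap → minute 160) depends on it, the lighting setup must finish by minute 160. Backing off its 50-minute duration gives a latest start of minute 110.
Set dressing must finish before the lighting setup (must start by minute 110). With a 50-minute duration, set dressing must start by 110 − 50 = minute 60.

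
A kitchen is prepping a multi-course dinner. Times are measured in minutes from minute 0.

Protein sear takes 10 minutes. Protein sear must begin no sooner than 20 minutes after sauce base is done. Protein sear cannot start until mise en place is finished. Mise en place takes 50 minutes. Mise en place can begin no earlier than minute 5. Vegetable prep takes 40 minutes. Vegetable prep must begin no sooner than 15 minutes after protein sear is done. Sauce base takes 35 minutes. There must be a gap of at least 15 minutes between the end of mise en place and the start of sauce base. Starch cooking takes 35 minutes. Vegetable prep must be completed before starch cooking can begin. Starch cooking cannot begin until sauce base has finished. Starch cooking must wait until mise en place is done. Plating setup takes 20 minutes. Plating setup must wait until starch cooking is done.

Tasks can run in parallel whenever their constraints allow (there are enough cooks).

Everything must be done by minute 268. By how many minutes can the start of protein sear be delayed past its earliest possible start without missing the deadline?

23

Mise en place cannot begin until its own release at minute 5. It runs from minute 5 to 5 + 50 = minute 55.
Sauce base cannot begin until mise en place (finishes minute 55, plus 15-minute gap → minute 70). It runs from minute 70 to 70 + 35 = minute 105.
Protein sear cannot start until sauce base (finishes minute 105, plus 20-minute gap → minute 125); mise en place (finishes minute 55). The controlling bound is minute 125, so protein sear finishes at 125 + 10 = minute 135.

Working backward from the deadline:
Plating setup must finish by minute 268; it takes 20 minutes, so it must start by 268 − 20 = minute 248.
Starch cooking feeds into plating setup (must start by minute 248); so starch cooking must finish by minute 248 and therefore start by minute 213.
Vegetable prep has to be done before starch cooking (must start by minute 213). That means finishing by minute 213, i.e. starting by 213 − 40 = minute 173.
Protein sear feeds into vegetable prep (must start by minute 173, minus 15-minute gap → minute 158); so protein sear must finish by minute 158 and therefore start by minute 148.
So protein sear can start as early as minute 125 and as late as minute 148, giving 148 − 125 = 23 minutes of slack.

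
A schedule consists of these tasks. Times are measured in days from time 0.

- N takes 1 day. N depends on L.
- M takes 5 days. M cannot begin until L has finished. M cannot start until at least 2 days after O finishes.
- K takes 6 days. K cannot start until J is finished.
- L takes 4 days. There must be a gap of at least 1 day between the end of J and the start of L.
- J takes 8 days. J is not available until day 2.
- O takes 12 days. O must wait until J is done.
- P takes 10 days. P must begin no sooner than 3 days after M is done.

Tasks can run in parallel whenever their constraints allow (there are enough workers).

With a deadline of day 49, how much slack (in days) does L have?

J waits on its own release at day 2, so it starts at day 2 and finishes at 2 + 8 = day 10.
After J (finishes day 10, plus 1-day gap → day 11), L can start at day 11 and finishes at day 15.

Working backward from the deadline:
P must finish by day 49; it takes 10 days, so it must start by 49 − 10 = day 39.
Since P (must start by day 39, minus 3-day gap → day 36) depends on it, M must finish by day 36. Backing off its 5-day duration gives a latest start of day 31.
Nothing follows N; the deadline of day 49 is its only limit. It must start by 49 − 1 = day 48.
L has several dependents: M (must start by day 31); N (must start by day 48). The earliest of those limits is day 31, so L must start by 31 − 4 = day 27.
So L can start as early as day 11 and as late as day 27, giving 27 − 11 = 16 days of slack.

16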